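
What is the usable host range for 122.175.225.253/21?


Network: 122.175.224.0
Broadcast: 122.175.231.255
First usable = network + 1
Last usable = broadcast - 1
Range: 122.175.224.1 to 122.175.231.254


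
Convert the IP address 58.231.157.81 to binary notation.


58 = 00111010
231 = 11100111
157 = 10011101
81 = 01010001
Binary: 00111010.11100111.10011101.01010001


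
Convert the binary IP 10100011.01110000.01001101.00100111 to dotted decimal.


10100011 = 163
01110000 = 112
01001101 = 77
00100111 = 39
IP: 163.112.77.39


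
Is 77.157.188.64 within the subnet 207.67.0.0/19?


Subnet network: 207.67.0.0
Test IP AND mask: 77.157.160.0
No, 77.157.188.64 is not in 207.67.0.0/19


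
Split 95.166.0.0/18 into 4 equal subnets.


New prefix = 18 + 2 = 20
Each subnet has 4096 addresses
  95.166.0.0/20
  95.166.16.0/20
  95.166.32.0/20
  95.166.48.0/20
Subnets: 95.166.0.0/20, 95.166.16.0/20, 95.166.32.0/20, 95.166.48.0/20


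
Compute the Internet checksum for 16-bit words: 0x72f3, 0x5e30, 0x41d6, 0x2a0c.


Sum all words (with carry folding):
+ 0x72f3 = 0x72f3
+ 0x5e30 = 0xd123
+ 0x41d6 = 0x12fa
+ 0x2a0c = 0x3d06
One's complement: ~0x3d06
Checksum = 0xc2f9


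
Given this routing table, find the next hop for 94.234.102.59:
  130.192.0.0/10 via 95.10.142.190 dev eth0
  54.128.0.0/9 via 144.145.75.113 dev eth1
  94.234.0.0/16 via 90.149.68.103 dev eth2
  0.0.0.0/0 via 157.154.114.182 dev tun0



Longest prefix match for 94.234.102.59:
  /10 130.192.0.0: no
  /9 54.128.0.0: no
  /16 94.234.0.0: MATCH
  /0 0.0.0.0: MATCH
Selected: next-hop 90.149.68.103 via eth2 (matched /16)


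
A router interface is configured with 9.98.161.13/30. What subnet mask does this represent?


/30 means 30 network bits, 2 host bits
Binary: 11111111111111111111111111111100
Mask: 255.255.255.252


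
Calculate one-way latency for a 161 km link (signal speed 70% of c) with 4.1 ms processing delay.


Speed = 0.7 * 3e5 km/s = 210000 km/s
Propagation delay = 161 / 210000 = 0.0008 s = 0.7667 ms
Processing delay = 4.1 ms
Total one-way latency = 4.8667 ms


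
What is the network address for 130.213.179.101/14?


IP:   10000010.11010101.10110011.01100101
Mask: 11111111.11111100.00000000.00000000
AND operation:
Net:  10000010.11010100.00000000.00000000
Network: 130.212.0.0/14


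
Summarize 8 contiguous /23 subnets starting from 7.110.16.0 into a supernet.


Original prefix: /23
Number of subnets: 8 = 2^3
New prefix = 23 - 3 = 20
Supernet: 7.110.16.0/20


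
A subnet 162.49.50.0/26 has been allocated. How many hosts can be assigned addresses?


Host bits = 32 - 26 = 6
Total addresses = 2^6 = 64
Usable = total - 2 (network and broadcast)
Usable hosts: 62


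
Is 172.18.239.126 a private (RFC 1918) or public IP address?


RFC 1918 private ranges:
  10.0.0.0/8 (10.0.0.0 - 10.255.255.255)
  172.16.0.0/12 (172.16.0.0 - 172.31.255.255)
  192.168.0.0/16 (192.168.0.0 - 192.168.255.255)
Private (in 172.16.0.0/12)


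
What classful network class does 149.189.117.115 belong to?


First octet: 149
Binary: 10010101
10xxxxxx -> Class B (128-191)
Class B, default mask 255.255.0.0 (/16)


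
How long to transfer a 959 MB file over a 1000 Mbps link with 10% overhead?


Effective throughput = 1000 * (1 - 10/100) = 900 Mbps
File size in Mb = 959 * 8 = 7672 Mb
Time = 7672 / 900
Time = 8.5244 seconds


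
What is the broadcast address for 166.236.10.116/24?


Network: 166.236.10.0/24
Host bits = 8
Set all host bits to 1:
Broadcast: 166.236.10.255


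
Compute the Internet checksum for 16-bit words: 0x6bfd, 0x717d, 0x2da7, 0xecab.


Sum all words (with carry folding):
+ 0x6bfd = 0x6bfd
+ 0x717d = 0xdd7a
+ 0x2da7 = 0x0b22
+ 0xecab = 0xf7cd
One's complement: ~0xf7cd
Checksum = 0x0832


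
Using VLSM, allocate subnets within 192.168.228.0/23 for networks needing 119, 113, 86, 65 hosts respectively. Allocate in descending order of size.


119 hosts -> /25 (126 usable): 192.168.228.0/25
113 hosts -> /25 (126 usable): 192.168.228.128/25
86 hosts -> /25 (126 usable): 192.168.229.0/25
65 hosts -> /25 (126 usable): 192.168.229.128/25
Allocation: 192.168.228.0/25 (119 hosts, 126 usable); 192.168.228.128/25 (113 hosts, 126 usable); 192.168.229.0/25 (86 hosts, 126 usable); 192.168.229.128/25 (65 hosts, 126 usable)


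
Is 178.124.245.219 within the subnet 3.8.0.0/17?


Subnet network: 3.8.0.0
Test IP AND mask: 178.124.128.0
No, 178.124.245.219 is not in 3.8.0.0/17


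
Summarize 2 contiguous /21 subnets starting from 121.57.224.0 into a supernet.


Original prefix: /21
Number of subnets: 2 = 2^1
New prefix = 21 - 1 = 20
Supernet: 121.57.224.0/20


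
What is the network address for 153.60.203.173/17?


IP:   10011001.00111100.11001011.10101101
Mask: 11111111.11111111.10000000.00000000
AND operation:
Net:  10011001.00111100.10000000.00000000
Network: 153.60.128.0/17


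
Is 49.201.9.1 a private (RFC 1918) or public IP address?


RFC 1918 private ranges:
  10.0.0.0/8 (10.0.0.0 - 10.255.255.255)
  172.16.0.0/12 (172.16.0.0 - 172.31.255.255)
  192.168.0.0/16 (192.168.0.0 - 192.168.255.255)
Public (not in any RFC 1918 range)


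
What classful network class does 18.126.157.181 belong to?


First octet: 18
Binary: 00010010
0xxxxxxx -> Class A (1-126)
Class A, default mask 255.0.0.0 (/8)


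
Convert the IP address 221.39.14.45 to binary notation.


221 = 11011101
39 = 00100111
14 = 00001110
45 = 00101101
Binary: 11011101.00100111.00001110.00101101


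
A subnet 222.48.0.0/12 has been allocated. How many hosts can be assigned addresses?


Host bits = 32 - 12 = 20
Total addresses = 2^20 = 1048576
Usable = total - 2 (network and broadcast)
Usable hosts: 1048574


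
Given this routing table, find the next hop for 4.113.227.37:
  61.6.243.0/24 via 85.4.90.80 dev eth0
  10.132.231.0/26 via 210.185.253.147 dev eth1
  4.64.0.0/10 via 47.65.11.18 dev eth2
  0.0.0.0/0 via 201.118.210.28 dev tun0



Longest prefix match for 4.113.227.37:
  /24 61.6.243.0: no
  /26 10.132.231.0: no
  /10 4.64.0.0: MATCH
  /0 0.0.0.0: MATCH
Selected: next-hop 47.65.11.18 via eth2 (matched /10)


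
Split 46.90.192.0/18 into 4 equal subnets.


New prefix = 18 + 2 = 20
Each subnet has 4096 addresses
  46.90.192.0/20
  46.90.208.0/20
  46.90.224.0/20
  46.90.240.0/20
Subnets: 46.90.192.0/20, 46.90.208.0/20, 46.90.224.0/20, 46.90.240.0/20


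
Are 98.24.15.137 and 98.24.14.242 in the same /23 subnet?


Mask: 255.255.254.0
98.24.15.137 AND mask = 98.24.14.0
98.24.14.242 AND mask = 98.24.14.0
Yes, same subnet (98.24.14.0)


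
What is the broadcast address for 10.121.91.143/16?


Network: 10.121.0.0/16
Host bits = 16
Set all host bits to 1:
Broadcast: 10.121.255.255


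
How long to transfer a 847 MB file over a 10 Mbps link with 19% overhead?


Effective throughput = 10 * (1 - 19/100) = 8.1 Mbps
File size in Mb = 847 * 8 = 6776 Mb
Time = 6776 / 8.1
Time = 836.5432 seconds


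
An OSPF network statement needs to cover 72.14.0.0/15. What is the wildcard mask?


Subnet mask: 255.254.0.0
Wildcard = 255.255.255.255 - subnet mask
255 - 255 = 0
255 - 254 = 1
255 - 0 = 255
255 - 0 = 255
Wildcard: 0.1.255.255


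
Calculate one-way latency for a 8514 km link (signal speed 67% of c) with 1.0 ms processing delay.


Speed = 0.67 * 3e5 km/s = 201000 km/s
Propagation delay = 8514 / 201000 = 0.0424 s = 42.3582 ms
Processing delay = 1.0 ms
Total one-way latency = 43.3582 ms


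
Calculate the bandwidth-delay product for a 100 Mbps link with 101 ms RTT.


BDP = bandwidth * RTT
= 100 Mbps * 101 ms
= 100 * 1e6 * 101 / 1000 bits
= 10100000 bits
= 1262500 bytes
= 1232.9102 KB
BDP = 10100000 bits (1262500 bytes)


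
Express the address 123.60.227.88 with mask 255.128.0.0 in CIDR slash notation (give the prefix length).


Binary: 11111111.10000000.00000000.00000000
Count leading 1s
Prefix: /9


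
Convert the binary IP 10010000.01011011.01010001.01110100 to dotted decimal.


10010000 = 144
01011011 = 91
01010001 = 81
01110100 = 116
IP: 144.91.81.116


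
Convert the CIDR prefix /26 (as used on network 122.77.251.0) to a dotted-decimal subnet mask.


/26 means 26 network bits, 6 host bits
Binary: 11111111111111111111111111000000
Mask: 255.255.255.192


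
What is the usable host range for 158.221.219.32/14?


Network: 158.220.0.0
Broadcast: 158.223.255.255
First usable = network + 1
Last usable = broadcast - 1
Range: 158.220.0.1 to 158.223.255.254


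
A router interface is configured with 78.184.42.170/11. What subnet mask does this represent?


/11 means 11 network bits, 21 host bits
Binary: 11111111111000000000000000000000
Mask: 255.224.0.0


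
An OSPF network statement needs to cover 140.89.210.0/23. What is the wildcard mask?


Subnet mask: 255.255.254.0
Wildcard = 255.255.255.255 - subnet mask
255 - 255 = 0
255 - 255 = 0
255 - 254 = 1
255 - 0 = 255
Wildcard: 0.0.1.255


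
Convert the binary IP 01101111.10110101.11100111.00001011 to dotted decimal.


01101111 = 111
10110101 = 181
11100111 = 231
00001011 = 11
IP: 111.181.231.11


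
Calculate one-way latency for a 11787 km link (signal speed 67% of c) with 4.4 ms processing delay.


Speed = 0.67 * 3e5 km/s = 201000 km/s
Propagation delay = 11787 / 201000 = 0.0586 s = 58.6418 ms
Processing delay = 4.4 ms
Total one-way latency = 63.0418 ms


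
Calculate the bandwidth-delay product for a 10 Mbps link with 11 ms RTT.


BDP = bandwidth * RTT
= 10 Mbps * 11 ms
= 10 * 1e6 * 11 / 1000 bits
= 110000 bits
= 13750 bytes
= 13.4277 KB
BDP = 110000 bits (13750 bytes)


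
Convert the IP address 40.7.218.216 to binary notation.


40 = 00101000
7 = 00000111
218 = 11011010
216 = 11011000
Binary: 00101000.00000111.11011010.11011000


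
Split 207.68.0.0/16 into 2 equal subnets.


New prefix = 16 + 1 = 17
Each subnet has 32768 addresses
  207.68.0.0/17
  207.68.128.0/17
Subnets: 207.68.0.0/17, 207.68.128.0/17


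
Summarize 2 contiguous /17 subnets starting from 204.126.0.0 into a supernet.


Original prefix: /17
Number of subnets: 2 = 2^1
New prefix = 17 - 1 = 16
Supernet: 204.126.0.0/16


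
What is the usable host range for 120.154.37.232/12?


Network: 120.144.0.0
Broadcast: 120.159.255.255
First usable = network + 1
Last usable = broadcast - 1
Range: 120.144.0.1 to 120.159.255.254


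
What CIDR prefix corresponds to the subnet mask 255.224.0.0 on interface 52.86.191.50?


Binary: 11111111.11100000.00000000.00000000
Count leading 1s
Prefix: /11


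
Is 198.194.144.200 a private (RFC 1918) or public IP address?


RFC 1918 private ranges:
  10.0.0.0/8 (10.0.0.0 - 10.255.255.255)
  172.16.0.0/12 (172.16.0.0 - 172.31.255.255)
  192.168.0.0/16 (192.168.0.0 - 192.168.255.255)
Public (not in any RFC 1918 range)


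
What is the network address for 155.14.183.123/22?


IP:   10011011.00001110.10110111.01111011
Mask: 11111111.11111111.11111100.00000000
AND operation:
Net:  10011011.00001110.10110100.00000000
Network: 155.14.180.0/22


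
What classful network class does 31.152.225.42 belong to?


First octet: 31
Binary: 00011111
0xxxxxxx -> Class A (1-126)
Class A, default mask 255.0.0.0 (/8)


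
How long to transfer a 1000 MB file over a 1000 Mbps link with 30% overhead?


Effective throughput = 1000 * (1 - 30/100) = 700 Mbps
File size in Mb = 1000 * 8 = 8000 Mb
Time = 8000 / 700
Time = 11.4286 seconds


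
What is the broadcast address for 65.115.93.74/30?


Network: 65.115.93.72/30
Host bits = 2
Set all host bits to 1:
Broadcast: 65.115.93.75


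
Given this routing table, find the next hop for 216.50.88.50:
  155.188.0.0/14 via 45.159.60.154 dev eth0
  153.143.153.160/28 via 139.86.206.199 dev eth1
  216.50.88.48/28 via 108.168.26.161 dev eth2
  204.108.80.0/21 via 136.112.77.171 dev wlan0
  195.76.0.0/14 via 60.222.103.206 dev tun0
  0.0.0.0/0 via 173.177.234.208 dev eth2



Longest prefix match for 216.50.88.50:
  /14 155.188.0.0: no
  /28 153.143.153.160: no
  /28 216.50.88.48: MATCH
  /21 204.108.80.0: no
  /14 195.76.0.0: no
  /0 0.0.0.0: MATCH
Selected: next-hop 108.168.26.161 via eth2 (matched /28)


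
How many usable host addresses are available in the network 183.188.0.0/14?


Host bits = 32 - 14 = 18
Total addresses = 2^18 = 262144
Usable = total - 2 (network and broadcast)
Usable hosts: 262142


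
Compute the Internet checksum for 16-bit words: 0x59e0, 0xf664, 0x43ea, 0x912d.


Sum all words (with carry folding):
+ 0x59e0 = 0x59e0
+ 0xf664 = 0x5045
+ 0x43ea = 0x942f
+ 0x912d = 0x255d
One's complement: ~0x255d
Checksum = 0xdaa2


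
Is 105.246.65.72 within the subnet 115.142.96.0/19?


Subnet network: 115.142.96.0
Test IP AND mask: 105.246.64.0
No, 105.246.65.72 is not in 115.142.96.0/19


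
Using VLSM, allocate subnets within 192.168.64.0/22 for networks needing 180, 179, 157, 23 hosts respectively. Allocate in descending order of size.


180 hosts -> /24 (254 usable): 192.168.64.0/24
179 hosts -> /24 (254 usable): 192.168.65.0/24
157 hosts -> /24 (254 usable): 192.168.66.0/24
23 hosts -> /27 (30 usable): 192.168.67.0/27
Allocation: 192.168.64.0/24 (180 hosts, 254 usable); 192.168.65.0/24 (179 hosts, 254 usable); 192.168.66.0/24 (157 hosts, 254 usable); 192.168.67.0/27 (23 hosts, 30 usable)


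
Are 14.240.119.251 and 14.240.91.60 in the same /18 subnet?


Mask: 255.255.192.0
14.240.119.251 AND mask = 14.240.64.0
14.240.91.60 AND mask = 14.240.64.0
Yes, same subnet (14.240.64.0)


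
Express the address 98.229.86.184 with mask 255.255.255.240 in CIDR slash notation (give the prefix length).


Binary: 11111111.11111111.11111111.11110000
Count leading 1s
Prefix: /28


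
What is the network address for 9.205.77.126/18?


IP:   00001001.11001101.01001101.01111110
Mask: 11111111.11111111.11000000.00000000
AND operation:
Net:  00001001.11001101.01000000.00000000
Network: 9.205.64.0/18


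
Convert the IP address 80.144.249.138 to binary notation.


80 = 01010000
144 = 10010000
249 = 11111001
138 = 10001010
Binary: 01010000.10010000.11111001.10001010


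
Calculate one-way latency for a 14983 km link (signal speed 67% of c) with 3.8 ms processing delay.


Speed = 0.67 * 3e5 km/s = 201000 km/s
Propagation delay = 14983 / 201000 = 0.0745 s = 74.5423 ms
Processing delay = 3.8 ms
Total one-way latency = 78.3423 ms


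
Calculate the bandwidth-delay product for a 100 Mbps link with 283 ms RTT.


BDP = bandwidth * RTT
= 100 Mbps * 283 ms
= 100 * 1e6 * 283 / 1000 bits
= 28300000 bits
= 3537500 bytes
= 3454.5898 KB
BDP = 28300000 bits (3537500 bytes)


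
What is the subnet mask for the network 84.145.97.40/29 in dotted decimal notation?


/29 means 29 network bits, 3 host bits
Binary: 11111111111111111111111111111000
Mask: 255.255.255.248


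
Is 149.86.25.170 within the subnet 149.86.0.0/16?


Subnet network: 149.86.0.0
Test IP AND mask: 149.86.0.0
Yes, 149.86.25.170 is in 149.86.0.0/16


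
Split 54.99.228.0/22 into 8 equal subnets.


New prefix = 22 + 3 = 25
Each subnet has 128 addresses
  54.99.228.0/25
  54.99.228.128/25
  54.99.229.0/25
  54.99.229.128/25
  54.99.230.0/25
  54.99.230.128/25
  54.99.231.0/25
  54.99.231.128/25
Subnets: 54.99.228.0/25, 54.99.228.128/25, 54.99.229.0/25, 54.99.229.128/25, 54.99.230.0/25, 54.99.230.128/25, 54.99.231.0/25, 54.99.231.128/25


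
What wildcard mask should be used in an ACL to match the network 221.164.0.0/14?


Subnet mask: 255.252.0.0
Wildcard = 255.255.255.255 - subnet mask
255 - 255 = 0
255 - 252 = 3
255 - 0 = 255
255 - 0 = 255
Wildcard: 0.3.255.255


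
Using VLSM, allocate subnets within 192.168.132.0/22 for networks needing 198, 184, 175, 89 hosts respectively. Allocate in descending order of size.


198 hosts -> /24 (254 usable): 192.168.132.0/24
184 hosts -> /24 (254 usable): 192.168.133.0/24
175 hosts -> /24 (254 usable): 192.168.134.0/24
89 hosts -> /25 (126 usable): 192.168.135.0/25
Allocation: 192.168.132.0/24 (198 hosts, 254 usable); 192.168.133.0/24 (184 hosts, 254 usable); 192.168.134.0/24 (175 hosts, 254 usable); 192.168.135.0/25 (89 hosts, 126 usable)


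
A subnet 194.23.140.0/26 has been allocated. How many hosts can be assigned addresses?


Host bits = 32 - 26 = 6
Total addresses = 2^6 = 64
Usable = total - 2 (network and broadcast)
Usable hosts: 62


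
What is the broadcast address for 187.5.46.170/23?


Network: 187.5.46.0/23
Host bits = 9
Set all host bits to 1:
Broadcast: 187.5.47.255


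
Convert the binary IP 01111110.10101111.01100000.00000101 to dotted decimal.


01111110 = 126
10101111 = 175
01100000 = 96
00000101 = 5
IP: 126.175.96.5


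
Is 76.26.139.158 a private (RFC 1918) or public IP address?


RFC 1918 private ranges:
  10.0.0.0/8 (10.0.0.0 - 10.255.255.255)
  172.16.0.0/12 (172.16.0.0 - 172.31.255.255)
  192.168.0.0/16 (192.168.0.0 - 192.168.255.255)
Public (not in any RFC 1918 range)


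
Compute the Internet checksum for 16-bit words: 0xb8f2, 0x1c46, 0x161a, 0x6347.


Sum all words (with carry folding):
+ 0xb8f2 = 0xb8f2
+ 0x1c46 = 0xd538
+ 0x161a = 0xeb52
+ 0x6347 = 0x4e9a
One's complement: ~0x4e9a
Checksum = 0xb165


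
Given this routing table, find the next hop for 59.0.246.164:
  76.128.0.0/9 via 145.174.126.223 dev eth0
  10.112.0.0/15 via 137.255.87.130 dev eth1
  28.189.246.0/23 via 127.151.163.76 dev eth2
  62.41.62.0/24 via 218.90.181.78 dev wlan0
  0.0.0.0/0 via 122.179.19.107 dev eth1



Longest prefix match for 59.0.246.164:
  /9 76.128.0.0: no
  /15 10.112.0.0: no
  /23 28.189.246.0: no
  /24 62.41.62.0: no
  /0 0.0.0.0: MATCH
Selected: next-hop 122.179.19.107 via eth1 (matched /0)


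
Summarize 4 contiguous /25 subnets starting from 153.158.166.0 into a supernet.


Original prefix: /25
Number of subnets: 4 = 2^2
New prefix = 25 - 2 = 23
Supernet: 153.158.166.0/23


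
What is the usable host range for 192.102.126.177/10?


Network: 192.64.0.0
Broadcast: 192.127.255.255
First usable = network + 1
Last usable = broadcast - 1
Range: 192.64.0.1 to 192.127.255.254


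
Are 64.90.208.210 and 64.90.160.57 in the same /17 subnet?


Mask: 255.255.128.0
64.90.208.210 AND mask = 64.90.128.0
64.90.160.57 AND mask = 64.90.128.0
Yes, same subnet (64.90.128.0)


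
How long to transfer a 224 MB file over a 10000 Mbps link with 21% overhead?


Effective throughput = 10000 * (1 - 21/100) = 7900 Mbps
File size in Mb = 224 * 8 = 1792 Mb
Time = 1792 / 7900
Time = 0.2268 seconds


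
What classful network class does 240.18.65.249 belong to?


First octet: 240
Binary: 11110000
1111xxxx -> Class E (240-255)
Class E (reserved), default mask N/A


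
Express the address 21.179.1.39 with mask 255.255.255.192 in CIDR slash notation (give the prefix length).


Binary: 11111111.11111111.11111111.11000000
Count leading 1s
Prefix: /26


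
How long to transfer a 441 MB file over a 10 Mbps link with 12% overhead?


Effective throughput = 10 * (1 - 12/100) = 8.8 Mbps
File size in Mb = 441 * 8 = 3528 Mb
Time = 3528 / 8.8
Time = 400.9091 seconds


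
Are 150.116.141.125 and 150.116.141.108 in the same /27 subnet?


Mask: 255.255.255.224
150.116.141.125 AND mask = 150.116.141.96
150.116.141.108 AND mask = 150.116.141.96
Yes, same subnet (150.116.141.96)


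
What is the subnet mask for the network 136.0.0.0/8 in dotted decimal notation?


/8 means 8 network bits, 24 host bits
Binary: 11111111000000000000000000000000
Mask: 255.0.0.0


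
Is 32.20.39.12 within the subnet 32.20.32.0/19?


Subnet network: 32.20.32.0
Test IP AND mask: 32.20.32.0
Yes, 32.20.39.12 is in 32.20.32.0/19


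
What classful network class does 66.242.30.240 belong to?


First octet: 66
Binary: 01000010
0xxxxxxx -> Class A (1-126)
Class A, default mask 255.0.0.0 (/8)


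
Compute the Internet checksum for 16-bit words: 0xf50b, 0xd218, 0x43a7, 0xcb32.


Sum all words (with carry folding):
+ 0xf50b = 0xf50b
+ 0xd218 = 0xc724
+ 0x43a7 = 0x0acc
+ 0xcb32 = 0xd5fe
One's complement: ~0xd5fe
Checksum = 0x2a01


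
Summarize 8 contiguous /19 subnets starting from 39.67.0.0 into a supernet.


Original prefix: /19
Number of subnets: 8 = 2^3
New prefix = 19 - 3 = 16
Supernet: 39.67.0.0/16


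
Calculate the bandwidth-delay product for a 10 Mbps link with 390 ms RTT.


BDP = bandwidth * RTT
= 10 Mbps * 390 ms
= 10 * 1e6 * 390 / 1000 bits
= 3900000 bits
= 487500 bytes
= 476.0742 KB
BDP = 3900000 bits (487500 bytes)


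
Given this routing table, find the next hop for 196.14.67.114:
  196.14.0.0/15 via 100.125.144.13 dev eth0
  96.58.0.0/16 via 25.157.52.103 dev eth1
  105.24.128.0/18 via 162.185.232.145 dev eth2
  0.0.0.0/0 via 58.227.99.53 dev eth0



Longest prefix match for 196.14.67.114:
  /15 196.14.0.0: MATCH
  /16 96.58.0.0: no
  /18 105.24.128.0: no
  /0 0.0.0.0: MATCH
Selected: next-hop 100.125.144.13 via eth0 (matched /15)


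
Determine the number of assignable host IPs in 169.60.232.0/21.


Host bits = 32 - 21 = 11
Total addresses = 2^11 = 2048
Usable = total - 2 (network and broadcast)
Usable hosts: 2046


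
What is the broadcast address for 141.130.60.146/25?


Network: 141.130.60.128/25
Host bits = 7
Set all host bits to 1:
Broadcast: 141.130.60.255


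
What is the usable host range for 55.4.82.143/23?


Network: 55.4.82.0
Broadcast: 55.4.83.255
First usable = network + 1
Last usable = broadcast - 1
Range: 55.4.82.1 to 55.4.83.254


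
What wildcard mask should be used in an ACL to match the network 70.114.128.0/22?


Subnet mask: 255.255.252.0
Wildcard = 255.255.255.255 - subnet mask
255 - 255 = 0
255 - 255 = 0
255 - 252 = 3
255 - 0 = 255
Wildcard: 0.0.3.255


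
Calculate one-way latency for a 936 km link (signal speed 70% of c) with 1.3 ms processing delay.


Speed = 0.7 * 3e5 km/s = 210000 km/s
Propagation delay = 936 / 210000 = 0.0045 s = 4.4571 ms
Processing delay = 1.3 ms
Total one-way latency = 5.7571 ms


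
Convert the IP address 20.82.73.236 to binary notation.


20 = 00010100
82 = 01010010
73 = 01001001
236 = 11101100
Binary: 00010100.01010010.01001001.11101100


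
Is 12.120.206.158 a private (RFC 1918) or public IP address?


RFC 1918 private ranges:
  10.0.0.0/8 (10.0.0.0 - 10.255.255.255)
  172.16.0.0/12 (172.16.0.0 - 172.31.255.255)
  192.168.0.0/16 (192.168.0.0 - 192.168.255.255)
Public (not in any RFC 1918 range)


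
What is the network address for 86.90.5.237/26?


IP:   01010110.01011010.00000101.11101101
Mask: 11111111.11111111.11111111.11000000
AND operation:
Net:  01010110.01011010.00000101.11000000
Network: 86.90.5.192/26


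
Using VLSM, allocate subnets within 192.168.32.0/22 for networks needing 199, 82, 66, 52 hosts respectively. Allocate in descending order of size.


199 hosts -> /24 (254 usable): 192.168.32.0/24
82 hosts -> /25 (126 usable): 192.168.33.0/25
66 hosts -> /25 (126 usable): 192.168.33.128/25
52 hosts -> /26 (62 usable): 192.168.34.0/26
Allocation: 192.168.32.0/24 (199 hosts, 254 usable); 192.168.33.0/25 (82 hosts, 126 usable); 192.168.33.128/25 (66 hosts, 126 usable); 192.168.34.0/26 (52 hosts, 62 usable)


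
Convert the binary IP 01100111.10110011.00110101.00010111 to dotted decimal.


01100111 = 103
10110011 = 179
00110101 = 53
00010111 = 23
IP: 103.179.53.23


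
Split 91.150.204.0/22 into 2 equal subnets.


New prefix = 22 + 1 = 23
Each subnet has 512 addresses
  91.150.204.0/23
  91.150.206.0/23
Subnets: 91.150.204.0/23, 91.150.206.0/23


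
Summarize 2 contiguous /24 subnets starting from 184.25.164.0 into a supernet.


Original prefix: /24
Number of subnets: 2 = 2^1
New prefix = 24 - 1 = 23
Supernet: 184.25.164.0/23


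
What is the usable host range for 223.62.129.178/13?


Network: 223.56.0.0
Broadcast: 223.63.255.255
First usable = network + 1
Last usable = broadcast - 1
Range: 223.56.0.1 to 223.63.255.254


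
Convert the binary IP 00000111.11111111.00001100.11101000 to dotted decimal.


00000111 = 7
11111111 = 255
00001100 = 12
11101000 = 232
IP: 7.255.12.232


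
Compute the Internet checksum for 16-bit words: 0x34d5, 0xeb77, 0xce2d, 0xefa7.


Sum all words (with carry folding):
+ 0x34d5 = 0x34d5
+ 0xeb77 = 0x204d
+ 0xce2d = 0xee7a
+ 0xefa7 = 0xde22
One's complement: ~0xde22
Checksum = 0x21dd


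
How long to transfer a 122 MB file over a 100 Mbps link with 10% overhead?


Effective throughput = 100 * (1 - 10/100) = 90 Mbps
File size in Mb = 122 * 8 = 976 Mb
Time = 976 / 90
Time = 10.8444 seconds


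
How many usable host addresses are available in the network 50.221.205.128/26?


Host bits = 32 - 26 = 6
Total addresses = 2^6 = 64
Usable = total - 2 (network and broadcast)
Usable hosts: 62


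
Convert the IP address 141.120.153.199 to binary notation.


141 = 10001101
120 = 01111000
153 = 10011001
199 = 11000111
Binary: 10001101.01111000.10011001.11000111


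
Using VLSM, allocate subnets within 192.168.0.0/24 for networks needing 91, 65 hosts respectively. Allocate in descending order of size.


91 hosts -> /25 (126 usable): 192.168.0.0/25
65 hosts -> /25 (126 usable): 192.168.0.128/25
Allocation: 192.168.0.0/25 (91 hosts, 126 usable); 192.168.0.128/25 (65 hosts, 126 usable)


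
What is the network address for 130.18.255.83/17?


IP:   10000010.00010010.11111111.01010011
Mask: 11111111.11111111.10000000.00000000
AND operation:
Net:  10000010.00010010.10000000.00000000
Network: 130.18.128.0/17


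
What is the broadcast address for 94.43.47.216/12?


Network: 94.32.0.0/12
Host bits = 20
Set all host bits to 1:
Broadcast: 94.47.255.255


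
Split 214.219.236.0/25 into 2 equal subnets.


New prefix = 25 + 1 = 26
Each subnet has 64 addresses
  214.219.236.0/26
  214.219.236.64/26
Subnets: 214.219.236.0/26, 214.219.236.64/26


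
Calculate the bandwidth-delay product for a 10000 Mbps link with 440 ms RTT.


BDP = bandwidth * RTT
= 10000 Mbps * 440 ms
= 10000 * 1e6 * 440 / 1000 bits
= 4400000000 bits
= 550000000 bytes
= 537109.375 KB
BDP = 4400000000 bits (550000000 bytes)


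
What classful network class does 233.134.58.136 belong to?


First octet: 233
Binary: 11101001
1110xxxx -> Class D (224-239)
Class D (multicast), default mask N/A


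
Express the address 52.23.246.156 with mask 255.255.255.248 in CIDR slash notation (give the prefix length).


Binary: 11111111.11111111.11111111.11111000
Count leading 1s
Prefix: /29


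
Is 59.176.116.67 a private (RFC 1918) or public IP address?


RFC 1918 private ranges:
  10.0.0.0/8 (10.0.0.0 - 10.255.255.255)
  172.16.0.0/12 (172.16.0.0 - 172.31.255.255)
  192.168.0.0/16 (192.168.0.0 - 192.168.255.255)
Public (not in any RFC 1918 range)


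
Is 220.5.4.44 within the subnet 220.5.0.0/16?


Subnet network: 220.5.0.0
Test IP AND mask: 220.5.0.0
Yes, 220.5.4.44 is in 220.5.0.0/16


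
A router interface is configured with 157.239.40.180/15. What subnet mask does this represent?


/15 means 15 network bits, 17 host bits
Binary: 11111111111111100000000000000000
Mask: 255.254.0.0


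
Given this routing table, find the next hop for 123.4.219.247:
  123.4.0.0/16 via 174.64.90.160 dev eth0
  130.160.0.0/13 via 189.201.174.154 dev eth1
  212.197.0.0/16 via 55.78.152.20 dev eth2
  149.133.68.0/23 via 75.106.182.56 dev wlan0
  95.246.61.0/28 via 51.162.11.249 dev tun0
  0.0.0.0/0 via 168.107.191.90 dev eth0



Longest prefix match for 123.4.219.247:
  /16 123.4.0.0: MATCH
  /13 130.160.0.0: no
  /16 212.197.0.0: no
  /23 149.133.68.0: no
  /28 95.246.61.0: no
  /0 0.0.0.0: MATCH
Selected: next-hop 174.64.90.160 via eth0 (matched /16)


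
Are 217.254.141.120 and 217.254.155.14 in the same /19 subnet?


Mask: 255.255.224.0
217.254.141.120 AND mask = 217.254.128.0
217.254.155.14 AND mask = 217.254.128.0
Yes, same subnet (217.254.128.0)


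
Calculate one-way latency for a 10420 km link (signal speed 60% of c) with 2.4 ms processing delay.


Speed = 0.6 * 3e5 km/s = 180000 km/s
Propagation delay = 10420 / 180000 = 0.0579 s = 57.8889 ms
Processing delay = 2.4 ms
Total one-way latency = 60.2889 ms


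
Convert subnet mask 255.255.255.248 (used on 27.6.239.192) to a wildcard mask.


Subnet mask: 255.255.255.248
Wildcard = 255.255.255.255 - subnet mask
255 - 255 = 0
255 - 255 = 0
255 - 255 = 0
255 - 248 = 7
Wildcard: 0.0.0.7


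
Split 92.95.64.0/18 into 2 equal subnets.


New prefix = 18 + 1 = 19
Each subnet has 8192 addresses
  92.95.64.0/19
  92.95.96.0/19
Subnets: 92.95.64.0/19, 92.95.96.0/19


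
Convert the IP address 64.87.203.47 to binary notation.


64 = 01000000
87 = 01010111
203 = 11001011
47 = 00101111
Binary: 01000000.01010111.11001011.00101111


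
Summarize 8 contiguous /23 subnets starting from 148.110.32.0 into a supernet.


Original prefix: /23
Number of subnets: 8 = 2^3
New prefix = 23 - 3 = 20
Supernet: 148.110.32.0/20


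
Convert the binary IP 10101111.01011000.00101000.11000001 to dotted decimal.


10101111 = 175
01011000 = 88
00101000 = 40
11000001 = 193
IP: 175.88.40.193


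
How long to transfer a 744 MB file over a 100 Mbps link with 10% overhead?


Effective throughput = 100 * (1 - 10/100) = 90 Mbps
File size in Mb = 744 * 8 = 5952 Mb
Time = 5952 / 90
Time = 66.1333 seconds


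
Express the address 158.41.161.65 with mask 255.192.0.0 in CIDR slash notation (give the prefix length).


Binary: 11111111.11000000.00000000.00000000
Count leading 1s
Prefix: /10


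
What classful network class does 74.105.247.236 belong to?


First octet: 74
Binary: 01001010
0xxxxxxx -> Class A (1-126)
Class A, default mask 255.0.0.0 (/8)


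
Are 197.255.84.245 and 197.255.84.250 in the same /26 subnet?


Mask: 255.255.255.192
197.255.84.245 AND mask = 197.255.84.192
197.255.84.250 AND mask = 197.255.84.192
Yes, same subnet (197.255.84.192)


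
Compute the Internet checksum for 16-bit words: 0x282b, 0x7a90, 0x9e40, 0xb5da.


Sum all words (with carry folding):
+ 0x282b = 0x282b
+ 0x7a90 = 0xa2bb
+ 0x9e40 = 0x40fc
+ 0xb5da = 0xf6d6
One's complement: ~0xf6d6
Checksum = 0x0929


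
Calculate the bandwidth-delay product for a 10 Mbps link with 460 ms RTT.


BDP = bandwidth * RTT
= 10 Mbps * 460 ms
= 10 * 1e6 * 460 / 1000 bits
= 4600000 bits
= 575000 bytes
= 561.5234 KB
BDP = 4600000 bits (575000 bytes)


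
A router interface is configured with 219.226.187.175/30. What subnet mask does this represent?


/30 means 30 network bits, 2 host bits
Binary: 11111111111111111111111111111100
Mask: 255.255.255.252


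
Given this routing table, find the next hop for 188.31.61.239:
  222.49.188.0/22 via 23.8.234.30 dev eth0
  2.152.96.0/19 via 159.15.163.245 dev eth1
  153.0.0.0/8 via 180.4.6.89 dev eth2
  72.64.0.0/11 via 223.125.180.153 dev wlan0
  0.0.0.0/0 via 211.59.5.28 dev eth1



Longest prefix match for 188.31.61.239:
  /22 222.49.188.0: no
  /19 2.152.96.0: no
  /8 153.0.0.0: no
  /11 72.64.0.0: no
  /0 0.0.0.0: MATCH
Selected: next-hop 211.59.5.28 via eth1 (matched /0)


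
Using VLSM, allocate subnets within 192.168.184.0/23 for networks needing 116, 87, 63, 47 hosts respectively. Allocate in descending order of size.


116 hosts -> /25 (126 usable): 192.168.184.0/25
87 hosts -> /25 (126 usable): 192.168.184.128/25
63 hosts -> /25 (126 usable): 192.168.185.0/25
47 hosts -> /26 (62 usable): 192.168.185.128/26
Allocation: 192.168.184.0/25 (116 hosts, 126 usable); 192.168.184.128/25 (87 hosts, 126 usable); 192.168.185.0/25 (63 hosts, 126 usable); 192.168.185.128/26 (47 hosts, 62 usable)


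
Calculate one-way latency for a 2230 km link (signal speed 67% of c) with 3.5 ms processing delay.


Speed = 0.67 * 3e5 km/s = 201000 km/s
Propagation delay = 2230 / 201000 = 0.0111 s = 11.0945 ms
Processing delay = 3.5 ms
Total one-way latency = 14.5945 ms


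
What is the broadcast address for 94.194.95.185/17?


Network: 94.194.0.0/17
Host bits = 15
Set all host bits to 1:
Broadcast: 94.194.127.255


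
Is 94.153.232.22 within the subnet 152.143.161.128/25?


Subnet network: 152.143.161.128
Test IP AND mask: 94.153.232.0
No, 94.153.232.22 is not in 152.143.161.128/25


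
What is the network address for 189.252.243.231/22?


IP:   10111101.11111100.11110011.11100111
Mask: 11111111.11111111.11111100.00000000
AND operation:
Net:  10111101.11111100.11110000.00000000
Network: 189.252.240.0/22


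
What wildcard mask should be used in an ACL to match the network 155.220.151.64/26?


Subnet mask: 255.255.255.192
Wildcard = 255.255.255.255 - subnet mask
255 - 255 = 0
255 - 255 = 0
255 - 255 = 0
255 - 192 = 63
Wildcard: 0.0.0.63


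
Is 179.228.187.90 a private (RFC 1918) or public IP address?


RFC 1918 private ranges:
  10.0.0.0/8 (10.0.0.0 - 10.255.255.255)
  172.16.0.0/12 (172.16.0.0 - 172.31.255.255)
  192.168.0.0/16 (192.168.0.0 - 192.168.255.255)
Public (not in any RFC 1918 range)


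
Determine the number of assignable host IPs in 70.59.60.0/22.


Host bits = 32 - 22 = 10
Total addresses = 2^10 = 1024
Usable = total - 2 (network and broadcast)
Usable hosts: 1022


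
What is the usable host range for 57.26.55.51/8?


Network: 57.0.0.0
Broadcast: 57.255.255.255
First usable = network + 1
Last usable = broadcast - 1
Range: 57.0.0.1 to 57.255.255.254


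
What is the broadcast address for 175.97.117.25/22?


Network: 175.97.116.0/22
Host bits = 10
Set all host bits to 1:
Broadcast: 175.97.119.255


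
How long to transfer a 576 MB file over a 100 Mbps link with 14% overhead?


Effective throughput = 100 * (1 - 14/100) = 86 Mbps
File size in Mb = 576 * 8 = 4608 Mb
Time = 4608 / 86
Time = 53.5814 seconds


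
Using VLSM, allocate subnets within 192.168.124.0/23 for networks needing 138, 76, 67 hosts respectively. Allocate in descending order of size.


138 hosts -> /24 (254 usable): 192.168.124.0/24
76 hosts -> /25 (126 usable): 192.168.125.0/25
67 hosts -> /25 (126 usable): 192.168.125.128/25
Allocation: 192.168.124.0/24 (138 hosts, 254 usable); 192.168.125.0/25 (76 hosts, 126 usable); 192.168.125.128/25 (67 hosts, 126 usable)


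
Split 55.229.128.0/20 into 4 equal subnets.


New prefix = 20 + 2 = 22
Each subnet has 1024 addresses
  55.229.128.0/22
  55.229.132.0/22
  55.229.136.0/22
  55.229.140.0/22
Subnets: 55.229.128.0/22, 55.229.132.0/22, 55.229.136.0/22, 55.229.140.0/22


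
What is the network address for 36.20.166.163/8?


IP:   00100100.00010100.10100110.10100011
Mask: 11111111.00000000.00000000.00000000
AND operation:
Net:  00100100.00000000.00000000.00000000
Network: 36.0.0.0/8


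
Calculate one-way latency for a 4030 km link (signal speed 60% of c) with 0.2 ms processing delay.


Speed = 0.6 * 3e5 km/s = 180000 km/s
Propagation delay = 4030 / 180000 = 0.0224 s = 22.3889 ms
Processing delay = 0.2 ms
Total one-way latency = 22.5889 ms


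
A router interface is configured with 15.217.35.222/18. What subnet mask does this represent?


/18 means 18 network bits, 14 host bits
Binary: 11111111111111111100000000000000
Mask: 255.255.192.0


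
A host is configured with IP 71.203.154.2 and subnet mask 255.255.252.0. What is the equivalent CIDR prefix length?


Binary: 11111111.11111111.11111100.00000000
Count leading 1s
Prefix: /22


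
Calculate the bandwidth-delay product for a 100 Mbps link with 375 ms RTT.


BDP = bandwidth * RTT
= 100 Mbps * 375 ms
= 100 * 1e6 * 375 / 1000 bits
= 37500000 bits
= 4687500 bytes
= 4577.6367 KB
BDP = 37500000 bits (4687500 bytes)


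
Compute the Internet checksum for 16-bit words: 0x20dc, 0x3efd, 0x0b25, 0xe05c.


Sum all words (with carry folding):
+ 0x20dc = 0x20dc
+ 0x3efd = 0x5fd9
+ 0x0b25 = 0x6afe
+ 0xe05c = 0x4b5b
One's complement: ~0x4b5b
Checksum = 0xb4a4


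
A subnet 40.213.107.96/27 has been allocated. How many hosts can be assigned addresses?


Host bits = 32 - 27 = 5
Total addresses = 2^5 = 32
Usable = total - 2 (network and broadcast)
Usable hosts: 30


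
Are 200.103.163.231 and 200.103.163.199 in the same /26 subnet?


Mask: 255.255.255.192
200.103.163.231 AND mask = 200.103.163.192
200.103.163.199 AND mask = 200.103.163.192
Yes, same subnet (200.103.163.192)


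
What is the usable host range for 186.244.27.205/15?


Network: 186.244.0.0
Broadcast: 186.245.255.255
First usable = network + 1
Last usable = broadcast - 1
Range: 186.244.0.1 to 186.245.255.254


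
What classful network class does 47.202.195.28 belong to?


First octet: 47
Binary: 00101111
0xxxxxxx -> Class A (1-126)
Class A, default mask 255.0.0.0 (/8)


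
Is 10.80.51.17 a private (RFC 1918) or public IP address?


RFC 1918 private ranges:
  10.0.0.0/8 (10.0.0.0 - 10.255.255.255)
  172.16.0.0/12 (172.16.0.0 - 172.31.255.255)
  192.168.0.0/16 (192.168.0.0 - 192.168.255.255)
Private (in 10.0.0.0/8)


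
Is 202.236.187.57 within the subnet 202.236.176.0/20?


Subnet network: 202.236.176.0
Test IP AND mask: 202.236.176.0
Yes, 202.236.187.57 is in 202.236.176.0/20


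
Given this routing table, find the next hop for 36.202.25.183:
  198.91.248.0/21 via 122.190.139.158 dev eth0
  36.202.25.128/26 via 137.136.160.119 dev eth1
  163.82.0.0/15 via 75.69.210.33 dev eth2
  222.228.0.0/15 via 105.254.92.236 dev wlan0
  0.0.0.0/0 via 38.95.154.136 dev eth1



Longest prefix match for 36.202.25.183:
  /21 198.91.248.0: no
  /26 36.202.25.128: MATCH
  /15 163.82.0.0: no
  /15 222.228.0.0: no
  /0 0.0.0.0: MATCH
Selected: next-hop 137.136.160.119 via eth1 (matched /26)


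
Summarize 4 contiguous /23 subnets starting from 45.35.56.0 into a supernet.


Original prefix: /23
Number of subnets: 4 = 2^2
New prefix = 23 - 2 = 21
Supernet: 45.35.56.0/21


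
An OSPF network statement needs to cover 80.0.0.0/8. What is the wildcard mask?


Subnet mask: 255.0.0.0
Wildcard = 255.255.255.255 - subnet mask
255 - 255 = 0
255 - 0 = 255
255 - 0 = 255
255 - 0 = 255
Wildcard: 0.255.255.255


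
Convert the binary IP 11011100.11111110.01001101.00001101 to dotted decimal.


11011100 = 220
11111110 = 254
01001101 = 77
00001101 = 13
IP: 220.254.77.13


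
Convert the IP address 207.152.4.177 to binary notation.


207 = 11001111
152 = 10011000
4 = 00000100
177 = 10110001
Binary: 11001111.10011000.00000100.10110001


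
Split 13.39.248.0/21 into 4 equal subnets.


New prefix = 21 + 2 = 23
Each subnet has 512 addresses
  13.39.248.0/23
  13.39.250.0/23
  13.39.252.0/23
  13.39.254.0/23
Subnets: 13.39.248.0/23, 13.39.250.0/23, 13.39.252.0/23, 13.39.254.0/23


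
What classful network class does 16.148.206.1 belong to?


First octet: 16
Binary: 00010000
0xxxxxxx -> Class A (1-126)
Class A, default mask 255.0.0.0 (/8)


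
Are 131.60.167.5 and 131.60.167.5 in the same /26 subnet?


Mask: 255.255.255.192
131.60.167.5 AND mask = 131.60.167.0
131.60.167.5 AND mask = 131.60.167.0
Yes, same subnet (131.60.167.0)


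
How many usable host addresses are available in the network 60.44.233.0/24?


Host bits = 32 - 24 = 8
Total addresses = 2^8 = 256
Usable = total - 2 (network and broadcast)
Usable hosts: 254


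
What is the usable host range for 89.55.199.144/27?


Network: 89.55.199.128
Broadcast: 89.55.199.159
First usable = network + 1
Last usable = broadcast - 1
Range: 89.55.199.129 to 89.55.199.158


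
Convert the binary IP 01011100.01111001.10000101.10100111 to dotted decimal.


01011100 = 92
01111001 = 121
10000101 = 133
10100111 = 167
IP: 92.121.133.167


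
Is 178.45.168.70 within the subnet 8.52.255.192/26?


Subnet network: 8.52.255.192
Test IP AND mask: 178.45.168.64
No, 178.45.168.70 is not in 8.52.255.192/26


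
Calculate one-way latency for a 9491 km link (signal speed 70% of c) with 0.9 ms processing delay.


Speed = 0.7 * 3e5 km/s = 210000 km/s
Propagation delay = 9491 / 210000 = 0.0452 s = 45.1952 ms
Processing delay = 0.9 ms
Total one-way latency = 46.0952 ms
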